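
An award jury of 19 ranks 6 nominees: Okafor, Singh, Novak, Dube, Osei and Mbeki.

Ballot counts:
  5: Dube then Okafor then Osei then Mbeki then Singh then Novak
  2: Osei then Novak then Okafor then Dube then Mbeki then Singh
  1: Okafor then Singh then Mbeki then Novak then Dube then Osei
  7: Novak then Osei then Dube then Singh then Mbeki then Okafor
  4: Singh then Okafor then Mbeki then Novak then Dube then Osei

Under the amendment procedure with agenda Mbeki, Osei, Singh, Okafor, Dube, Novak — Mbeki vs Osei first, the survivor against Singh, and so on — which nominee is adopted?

Novak

Round 1: Mbeki vs Osei — 5–14, Osei advances.
Round 2: Osei vs Singh — 14–5, Osei advances.
Round 3: Osei vs Okafor — 9–10, Okafor advances.
Round 4: Okafor vs Dube — 7–12, Dube advances.
Round 5: Dube vs Novak — 5–14, Novak advances.
Novak survives the agenda.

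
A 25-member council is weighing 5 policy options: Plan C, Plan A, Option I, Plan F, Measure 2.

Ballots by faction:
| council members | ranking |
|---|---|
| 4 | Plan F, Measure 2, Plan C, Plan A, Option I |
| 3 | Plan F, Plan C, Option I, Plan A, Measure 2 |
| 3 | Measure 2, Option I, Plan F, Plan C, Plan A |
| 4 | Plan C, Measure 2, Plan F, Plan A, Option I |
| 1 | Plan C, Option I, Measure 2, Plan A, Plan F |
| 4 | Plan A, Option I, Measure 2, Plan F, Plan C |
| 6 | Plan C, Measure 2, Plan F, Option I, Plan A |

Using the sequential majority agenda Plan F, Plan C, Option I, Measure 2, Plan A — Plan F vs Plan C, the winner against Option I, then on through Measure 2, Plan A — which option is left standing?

Round 1: Plan F vs Plan C — 14–11, Plan F advances.
Round 2: Plan F vs Option I — 17–8, Plan F advances.
Round 3: Plan F vs Measure 2 — 7–18, Measure 2 advances.
Round 4: Measure 2 vs Plan A — 18–7, Measure 2 advances.
The agenda winner is Measure 2.

Measure 2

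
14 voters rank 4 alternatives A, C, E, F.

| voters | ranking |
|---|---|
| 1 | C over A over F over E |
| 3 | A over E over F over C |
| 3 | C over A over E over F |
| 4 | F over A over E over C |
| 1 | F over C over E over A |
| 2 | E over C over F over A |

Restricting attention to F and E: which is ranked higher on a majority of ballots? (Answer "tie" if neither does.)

Ballots ranking F above E: 1 + 4 + 1 = 6.
Ballots ranking E above F: 14 − 6 = 8.
E wins the head-to-head 8–6.

E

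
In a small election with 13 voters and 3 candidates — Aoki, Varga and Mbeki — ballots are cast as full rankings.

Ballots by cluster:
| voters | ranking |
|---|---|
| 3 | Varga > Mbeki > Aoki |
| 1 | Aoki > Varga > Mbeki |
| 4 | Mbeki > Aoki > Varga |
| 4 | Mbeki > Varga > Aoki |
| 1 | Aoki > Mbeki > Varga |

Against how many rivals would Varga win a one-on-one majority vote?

1

Varga against each rival (13 voters):
Varga vs Aoki: Varga, 7–6.
Varga vs Mbeki: Varga preferred on 3+1 = 4 ballots; Mbeki wins 9–4.
Varga beats Aoki; loses to Mbeki — 1 pairwise win.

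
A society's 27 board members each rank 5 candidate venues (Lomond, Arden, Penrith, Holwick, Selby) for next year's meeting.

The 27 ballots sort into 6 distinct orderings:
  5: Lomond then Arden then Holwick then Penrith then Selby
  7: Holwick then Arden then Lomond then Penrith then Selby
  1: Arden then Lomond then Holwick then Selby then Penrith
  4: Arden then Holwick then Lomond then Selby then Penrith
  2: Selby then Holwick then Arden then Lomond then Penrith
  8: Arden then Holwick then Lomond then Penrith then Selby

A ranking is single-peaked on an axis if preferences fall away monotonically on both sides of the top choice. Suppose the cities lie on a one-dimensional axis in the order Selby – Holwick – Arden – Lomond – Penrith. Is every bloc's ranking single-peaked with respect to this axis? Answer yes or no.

yes

Axis positions: Selby=1, Holwick=2, Arden=3, Lomond=4, Penrith=5.
Bloc 1 (peak Lomond at position 4): ranking walks positions 4-3-2-5-1, expanding outward from the peak — single-peaked.
Bloc 2 (peak Holwick at position 2): ranking walks positions 2-3-4-5-1, expanding outward from the peak — single-peaked.
Bloc 3 (peak Arden at position 3): ranking walks positions 3-4-2-1-5, expanding outward from the peak — single-peaked.
Bloc 4 (peak Arden at position 3): ranking walks positions 3-2-4-1-5, expanding outward from the peak — single-peaked.
Bloc 5 (peak Selby at position 1): ranking walks positions 1-2-3-4-5, expanding outward from the peak — single-peaked.
Bloc 6 (peak Arden at position 3): ranking walks positions 3-2-4-5-1, expanding outward from the peak — single-peaked.
Every ranking is single-peaked on this axis.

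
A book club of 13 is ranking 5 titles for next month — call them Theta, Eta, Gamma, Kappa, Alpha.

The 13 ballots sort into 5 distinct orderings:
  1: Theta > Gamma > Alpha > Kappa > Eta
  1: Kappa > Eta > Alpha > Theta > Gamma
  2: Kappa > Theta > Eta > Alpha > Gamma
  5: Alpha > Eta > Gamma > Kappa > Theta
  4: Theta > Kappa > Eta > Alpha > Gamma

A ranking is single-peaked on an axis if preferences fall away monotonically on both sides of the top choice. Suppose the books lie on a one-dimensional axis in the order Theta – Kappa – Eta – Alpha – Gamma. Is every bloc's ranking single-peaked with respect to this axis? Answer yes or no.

no

Axis positions: Theta=1, Kappa=2, Eta=3, Alpha=4, Gamma=5.
Bloc 1: ranking walks positions 1-5-4-2-3; Gamma is ranked above Kappa even though Kappa lies between Gamma and the peak Theta on the axis — preferences dip and rise again. Not single-peaked.
Bloc 2 (peak Kappa at position 2): ranking walks positions 2-3-4-1-5, expanding outward from the peak — single-peaked.
Bloc 3 (peak Kappa at position 2): ranking walks positions 2-1-3-4-5, expanding outward from the peak — single-peaked.
Bloc 4 (peak Alpha at position 4): ranking walks positions 4-3-5-2-1, expanding outward from the peak — single-peaked.
Bloc 5 (peak Theta at position 1): ranking walks positions 1-2-3-4-5, expanding outward from the peak — single-peaked.
Bloc 1 violates single-peakedness, so the profile is not single-peaked on this axis.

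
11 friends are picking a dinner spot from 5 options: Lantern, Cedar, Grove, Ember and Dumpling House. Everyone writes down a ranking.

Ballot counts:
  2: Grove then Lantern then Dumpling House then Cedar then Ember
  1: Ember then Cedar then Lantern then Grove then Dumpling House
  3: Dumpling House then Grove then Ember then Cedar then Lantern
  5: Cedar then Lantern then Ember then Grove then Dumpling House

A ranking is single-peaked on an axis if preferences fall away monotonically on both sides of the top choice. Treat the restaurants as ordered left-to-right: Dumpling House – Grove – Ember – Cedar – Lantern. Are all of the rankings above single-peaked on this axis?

Axis positions: Dumpling House=1, Grove=2, Ember=3, Cedar=4, Lantern=5.
Group 1: ranking walks positions 2-5-1-4-3; Lantern is ranked above Ember even though Ember lies between Lantern and the peak Grove on the axis — preferences dip and rise again. Not single-peaked.
Group 2 (peak Ember at position 3): ranking walks positions 3-4-5-2-1, expanding outward from the peak — single-peaked.
Group 3 (peak Dumpling House at position 1): ranking walks positions 1-2-3-4-5, expanding outward from the peak — single-peaked.
Group 4 (peak Cedar at position 4): ranking walks positions 4-5-3-2-1, expanding outward from the peak — single-peaked.
Group 1 violates single-peakedness, so the profile is not single-peaked on this axis.

no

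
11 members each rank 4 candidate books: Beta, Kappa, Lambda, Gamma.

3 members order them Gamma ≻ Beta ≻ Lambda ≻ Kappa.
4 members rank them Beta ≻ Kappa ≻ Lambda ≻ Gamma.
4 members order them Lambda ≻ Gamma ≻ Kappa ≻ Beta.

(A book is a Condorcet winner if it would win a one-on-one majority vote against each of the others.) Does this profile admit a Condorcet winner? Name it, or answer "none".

Pairwise majorities:
Beta vs Kappa: Beta, 7–4.
Beta vs Lambda: Beta wins 7–4.
Beta vs Gamma: Gamma wins 7–4.
Kappa–Lambda: Lambda 7–4.
Kappa vs Gamma: Gamma wins 7–4.
Lambda vs Gamma: Lambda, 8–3.
Each book drops at least one matchup (Beta loses to Gamma; Kappa loses to Beta; Lambda loses to Beta; Gamma loses to Lambda); the cycle Beta → Lambda → Gamma → Beta rules out a Condorcet winner.

none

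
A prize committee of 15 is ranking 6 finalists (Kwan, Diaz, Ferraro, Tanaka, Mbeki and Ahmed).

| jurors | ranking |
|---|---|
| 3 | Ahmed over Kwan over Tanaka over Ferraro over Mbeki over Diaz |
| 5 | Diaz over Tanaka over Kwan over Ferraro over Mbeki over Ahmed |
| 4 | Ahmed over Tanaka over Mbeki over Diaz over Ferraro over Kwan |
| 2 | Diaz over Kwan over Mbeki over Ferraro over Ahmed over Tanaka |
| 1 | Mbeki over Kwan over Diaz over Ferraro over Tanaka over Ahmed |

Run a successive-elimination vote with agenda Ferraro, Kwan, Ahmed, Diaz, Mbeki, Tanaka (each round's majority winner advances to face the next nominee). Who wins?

Tanaka

Round 1: Ferraro vs Kwan — 4–11, Kwan advances.
Round 2: Kwan vs Ahmed — 8–7, Kwan advances.
Round 3: Kwan vs Diaz — 4–11, Diaz advances.
Round 4: Diaz vs Mbeki — 7–8, Mbeki advances.
Round 5: Mbeki vs Tanaka — 3–12, Tanaka advances.
The agenda winner is Tanaka.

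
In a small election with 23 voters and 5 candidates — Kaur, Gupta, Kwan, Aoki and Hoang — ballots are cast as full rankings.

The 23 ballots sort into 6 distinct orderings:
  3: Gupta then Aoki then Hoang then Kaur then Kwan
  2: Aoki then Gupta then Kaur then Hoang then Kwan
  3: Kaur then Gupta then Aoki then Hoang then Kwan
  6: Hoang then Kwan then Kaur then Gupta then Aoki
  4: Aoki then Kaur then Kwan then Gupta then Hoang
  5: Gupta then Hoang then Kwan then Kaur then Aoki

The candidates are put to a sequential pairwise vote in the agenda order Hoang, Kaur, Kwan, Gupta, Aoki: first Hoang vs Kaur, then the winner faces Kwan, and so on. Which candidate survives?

Gupta

Round 1: Hoang vs Kaur — 14–9, Hoang advances.
Round 2: Hoang vs Kwan — 19–4, Hoang advances.
Round 3: Hoang vs Gupta — 6–17, Gupta advances.
Round 4: Gupta vs Aoki — 17–6, Gupta advances.
The agenda winner is Gupta.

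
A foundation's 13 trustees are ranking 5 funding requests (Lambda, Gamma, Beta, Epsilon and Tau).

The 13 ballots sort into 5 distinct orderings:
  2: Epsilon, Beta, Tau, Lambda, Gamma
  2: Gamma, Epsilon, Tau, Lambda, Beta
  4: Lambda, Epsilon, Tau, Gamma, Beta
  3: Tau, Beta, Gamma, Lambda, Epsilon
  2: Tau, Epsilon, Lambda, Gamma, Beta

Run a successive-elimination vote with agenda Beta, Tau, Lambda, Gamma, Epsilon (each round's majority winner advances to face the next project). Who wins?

Round 1: Beta vs Tau — 2–11, Tau advances.
Round 2: Tau vs Lambda — 9–4, Tau advances.
Round 3: Tau vs Gamma — 11–2, Tau advances.
Round 4: Tau vs Epsilon — 5–8, Epsilon advances.
Epsilon survives the agenda.

Epsilon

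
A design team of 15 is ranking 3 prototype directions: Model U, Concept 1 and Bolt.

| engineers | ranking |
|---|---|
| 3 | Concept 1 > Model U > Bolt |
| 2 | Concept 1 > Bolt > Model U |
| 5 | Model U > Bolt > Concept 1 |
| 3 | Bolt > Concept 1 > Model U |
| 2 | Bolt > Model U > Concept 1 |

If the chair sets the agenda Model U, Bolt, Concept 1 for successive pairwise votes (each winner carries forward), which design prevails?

Concept 1

Round 1: Model U vs Bolt — 8–7, Model U advances.
Round 2: Model U vs Concept 1 — 7–8, Concept 1 advances.
Concept 1 survives the agenda.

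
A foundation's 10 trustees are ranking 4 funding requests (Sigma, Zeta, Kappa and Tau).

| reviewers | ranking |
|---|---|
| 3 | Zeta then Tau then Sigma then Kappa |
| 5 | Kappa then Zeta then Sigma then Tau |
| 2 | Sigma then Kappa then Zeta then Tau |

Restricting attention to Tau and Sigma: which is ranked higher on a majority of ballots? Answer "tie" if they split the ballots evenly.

Sigma

Ballots ranking Tau above Sigma: 3.
Ballots ranking Sigma above Tau: 10 − 3 = 7.
Sigma wins the head-to-head 7–3.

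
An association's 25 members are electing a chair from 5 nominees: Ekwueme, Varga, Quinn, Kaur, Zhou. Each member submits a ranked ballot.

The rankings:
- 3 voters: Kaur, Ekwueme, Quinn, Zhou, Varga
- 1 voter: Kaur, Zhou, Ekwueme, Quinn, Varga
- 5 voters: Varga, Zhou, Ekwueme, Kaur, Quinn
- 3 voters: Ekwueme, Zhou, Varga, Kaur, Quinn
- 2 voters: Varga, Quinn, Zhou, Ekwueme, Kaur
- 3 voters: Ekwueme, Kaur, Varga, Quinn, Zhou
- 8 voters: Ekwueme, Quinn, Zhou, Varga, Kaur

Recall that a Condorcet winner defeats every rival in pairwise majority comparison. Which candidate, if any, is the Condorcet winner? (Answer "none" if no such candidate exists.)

Head-to-head results (25 voters):
Ekwueme vs Varga: 3+1+3+3+8 = 18 for Ekwueme, 7 for Varga — Ekwueme by 18–7.
Ekwueme vs Quinn: Ekwueme is ranked higher on 3+1+5+3+3+8 = 23 ballots, Quinn on 2. Ekwueme wins 23–2.
Ekwueme vs Kaur: Ekwueme preferred on 5+3+2+3+8 = 21 ballots; Ekwueme wins 21–4.
Ekwueme vs Zhou: 17 to 8, Ekwueme.
Varga vs Quinn: Varga is ranked higher on 5+3+2+3 = 13 ballots, Quinn on 12. Varga wins 13–12.
Varga vs Kaur: Varga is ranked higher on 5+3+2+8 = 18 ballots, Kaur on 7. Varga wins 18–7.
Varga vs Zhou: 10 to 15, Zhou.
Quinn vs Kaur: 2+8 = 10 for Quinn, 15 for Kaur — Kaur by 15–10.
Quinn vs Zhou: Quinn is ranked higher on 3+2+3+8 = 16 ballots, Zhou on 9. Quinn wins 16–9.
Kaur vs Zhou: Kaur preferred on 3+1+3 = 7 ballots; Zhou wins 18–7.
Ekwueme defeats every rival head-to-head and is the Condorcet winner.

Ekwueme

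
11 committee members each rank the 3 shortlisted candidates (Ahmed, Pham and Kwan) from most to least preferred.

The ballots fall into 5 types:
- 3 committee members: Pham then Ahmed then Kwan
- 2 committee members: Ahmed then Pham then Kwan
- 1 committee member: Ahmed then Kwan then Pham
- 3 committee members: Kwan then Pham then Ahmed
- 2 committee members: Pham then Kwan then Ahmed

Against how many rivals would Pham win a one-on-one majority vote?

2

Pham against each rival (11 committee members):
Pham vs Ahmed: Pham wins 8–3.
Pham vs Kwan: Pham preferred on 3+2+2 = 7 ballots; Pham wins 7–4.
Pham beats Ahmed, Kwan — 2 pairwise wins.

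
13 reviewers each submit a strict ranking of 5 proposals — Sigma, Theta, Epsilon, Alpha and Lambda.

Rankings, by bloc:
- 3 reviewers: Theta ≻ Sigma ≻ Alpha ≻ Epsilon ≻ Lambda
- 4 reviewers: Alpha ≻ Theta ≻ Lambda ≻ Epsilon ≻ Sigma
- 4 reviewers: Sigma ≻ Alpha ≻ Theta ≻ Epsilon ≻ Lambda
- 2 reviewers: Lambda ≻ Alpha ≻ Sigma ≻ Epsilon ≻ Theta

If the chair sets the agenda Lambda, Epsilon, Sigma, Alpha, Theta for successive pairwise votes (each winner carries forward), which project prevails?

Theta

Round 1: Lambda vs Epsilon — 6–7, Epsilon advances.
Round 2: Epsilon vs Sigma — 4–9, Sigma advances.
Round 3: Sigma vs Alpha — 7–6, Sigma advances.
Round 4: Sigma vs Theta — 6–7, Theta advances.
Theta survives the agenda.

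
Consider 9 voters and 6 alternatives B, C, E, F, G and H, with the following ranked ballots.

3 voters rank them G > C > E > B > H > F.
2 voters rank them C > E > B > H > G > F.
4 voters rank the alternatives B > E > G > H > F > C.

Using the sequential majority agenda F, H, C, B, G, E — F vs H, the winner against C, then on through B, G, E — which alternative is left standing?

E

Round 1: F vs H — 0–9, H advances.
Round 2: H vs C — 4–5, C advances.
Round 3: C vs B — 5–4, C advances.
Round 4: C vs G — 2–7, G advances.
Round 5: G vs E — 3–6, E advances.
The agenda winner is E.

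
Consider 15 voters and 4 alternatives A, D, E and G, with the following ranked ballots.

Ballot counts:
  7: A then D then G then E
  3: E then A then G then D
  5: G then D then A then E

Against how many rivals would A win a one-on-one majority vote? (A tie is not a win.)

A against each rival (15 voters):
A vs D: A, 10–5.
A–E: A 12–3.
A vs G: A is ranked higher on 7+3 = 10 ballots, G on 5. A wins 10–5.
A beats D, E, G — 3 pairwise wins.

3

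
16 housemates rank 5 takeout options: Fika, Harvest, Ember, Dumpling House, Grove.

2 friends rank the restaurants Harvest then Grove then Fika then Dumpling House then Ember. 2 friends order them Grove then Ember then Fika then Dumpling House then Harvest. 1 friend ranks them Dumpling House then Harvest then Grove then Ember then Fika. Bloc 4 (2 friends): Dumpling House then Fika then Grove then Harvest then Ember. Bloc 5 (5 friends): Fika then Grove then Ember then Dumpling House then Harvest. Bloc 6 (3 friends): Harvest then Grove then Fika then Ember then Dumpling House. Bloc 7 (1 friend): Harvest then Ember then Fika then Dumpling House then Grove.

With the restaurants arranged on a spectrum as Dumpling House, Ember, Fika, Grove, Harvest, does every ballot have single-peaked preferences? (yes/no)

no

Axis positions: Dumpling House=1, Ember=2, Fika=3, Grove=4, Harvest=5.
Bloc 1: ranking walks positions 5-4-3-1-2; Dumpling House is ranked above Ember even though Ember lies between Dumpling House and the peak Harvest on the axis — preferences dip and rise again. Not single-peaked.
Bloc 2: ranking walks positions 4-2-3-1-5; Ember is ranked above Fika even though Fika lies between Ember and the peak Grove on the axis — preferences dip and rise again. Not single-peaked.
Bloc 3: ranking walks positions 1-5-4-2-3; Harvest is ranked above Ember even though Ember lies between Harvest and the peak Dumpling House on the axis — preferences dip and rise again. Not single-peaked.
Bloc 4: ranking walks positions 1-3-4-5-2; Fika is ranked above Ember even though Ember lies between Fika and the peak Dumpling House on the axis — preferences dip and rise again. Not single-peaked.
Bloc 5 (peak Fika at position 3): ranking walks positions 3-4-2-1-5, expanding outward from the peak — single-peaked.
Bloc 6 (peak Harvest at position 5): ranking walks positions 5-4-3-2-1, expanding outward from the peak — single-peaked.
Bloc 7: ranking walks positions 5-2-3-1-4; Ember is ranked above Grove even though Grove lies between Ember and the peak Harvest on the axis — preferences dip and rise again. Not single-peaked.
Bloc 1 violates single-peakedness, so the profile is not single-peaked on this axis.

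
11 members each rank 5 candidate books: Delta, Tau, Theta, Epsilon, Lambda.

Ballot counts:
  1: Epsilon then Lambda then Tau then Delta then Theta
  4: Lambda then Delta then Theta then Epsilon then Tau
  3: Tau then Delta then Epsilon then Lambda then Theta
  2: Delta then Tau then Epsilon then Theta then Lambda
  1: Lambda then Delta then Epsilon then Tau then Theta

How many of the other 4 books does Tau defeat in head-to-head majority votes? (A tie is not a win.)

Tau against each rival (11 members):
Tau vs Delta: Delta wins 7–4.
Tau vs Theta: Tau preferred on 1+3+2+1 = 7 ballots; Tau wins 7–4.
Tau vs Epsilon: 3+2 = 5 for Tau, 6 for Epsilon — Epsilon by 6–5.
Tau vs Lambda: Lambda, 6–5.
Tau beats Theta; loses to Delta, Epsilon, Lambda — 1 pairwise win.

1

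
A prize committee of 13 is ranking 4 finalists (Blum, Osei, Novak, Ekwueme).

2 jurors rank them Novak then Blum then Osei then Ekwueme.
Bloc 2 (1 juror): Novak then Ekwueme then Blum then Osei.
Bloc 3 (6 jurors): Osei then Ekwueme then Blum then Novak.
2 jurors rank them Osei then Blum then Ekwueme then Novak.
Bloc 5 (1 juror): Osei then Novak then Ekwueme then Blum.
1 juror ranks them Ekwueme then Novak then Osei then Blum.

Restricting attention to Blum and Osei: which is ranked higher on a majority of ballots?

Ballots ranking Blum above Osei: 2 + 1 = 3.
Ballots ranking Osei above Blum: 13 − 3 = 10.
Osei wins the head-to-head 10–3.

Osei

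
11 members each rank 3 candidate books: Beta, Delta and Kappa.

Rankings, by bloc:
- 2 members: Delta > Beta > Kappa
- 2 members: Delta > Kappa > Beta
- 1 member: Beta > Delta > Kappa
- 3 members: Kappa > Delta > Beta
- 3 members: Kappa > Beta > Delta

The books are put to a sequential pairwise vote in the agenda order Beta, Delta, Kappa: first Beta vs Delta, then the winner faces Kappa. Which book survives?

Kappa

Round 1: Beta vs Delta — 4–7, Delta advances.
Round 2: Delta vs Kappa — 5–6, Kappa advances.
Kappa survives the agenda.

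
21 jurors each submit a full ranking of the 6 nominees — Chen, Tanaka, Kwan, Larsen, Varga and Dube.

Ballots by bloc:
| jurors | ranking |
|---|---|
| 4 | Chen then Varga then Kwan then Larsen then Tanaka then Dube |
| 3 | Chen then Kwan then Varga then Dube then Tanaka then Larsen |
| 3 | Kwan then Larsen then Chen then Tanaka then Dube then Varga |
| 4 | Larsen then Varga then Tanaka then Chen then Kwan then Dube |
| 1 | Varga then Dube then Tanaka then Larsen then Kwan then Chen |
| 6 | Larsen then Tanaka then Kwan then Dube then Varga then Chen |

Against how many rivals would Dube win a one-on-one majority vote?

Dube against each rival (21 jurors):
Dube vs Chen: Chen wins 14–7.
Dube vs Tanaka: 4 to 17, Tanaka.
Dube–Kwan: Kwan 20–1.
Dube vs Larsen: Larsen wins 17–4.
Dube–Varga: Varga 12–9.
Dube beats no one; loses to Chen, Tanaka, Kwan, Larsen, Varga — 0 pairwise wins.

0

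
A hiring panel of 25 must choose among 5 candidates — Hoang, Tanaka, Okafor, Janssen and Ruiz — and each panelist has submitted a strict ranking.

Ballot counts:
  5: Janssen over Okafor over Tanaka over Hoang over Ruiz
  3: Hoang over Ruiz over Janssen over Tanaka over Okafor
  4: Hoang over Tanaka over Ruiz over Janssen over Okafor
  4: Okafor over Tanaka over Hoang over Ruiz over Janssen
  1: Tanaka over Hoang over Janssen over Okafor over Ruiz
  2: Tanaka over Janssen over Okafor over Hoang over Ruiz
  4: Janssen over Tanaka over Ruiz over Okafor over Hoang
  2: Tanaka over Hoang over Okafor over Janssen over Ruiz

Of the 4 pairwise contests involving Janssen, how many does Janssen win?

2

Janssen against each rival (25 committee members):
Janssen vs Hoang: Hoang, 14–11.
Janssen vs Tanaka: Janssen preferred on 5+3+4 = 12 ballots; Tanaka wins 13–12.
Janssen–Okafor: Janssen 19–6.
Janssen vs Ruiz: 14 to 11, Janssen.
Janssen beats Okafor, Ruiz; loses to Hoang, Tanaka — 2 pairwise wins.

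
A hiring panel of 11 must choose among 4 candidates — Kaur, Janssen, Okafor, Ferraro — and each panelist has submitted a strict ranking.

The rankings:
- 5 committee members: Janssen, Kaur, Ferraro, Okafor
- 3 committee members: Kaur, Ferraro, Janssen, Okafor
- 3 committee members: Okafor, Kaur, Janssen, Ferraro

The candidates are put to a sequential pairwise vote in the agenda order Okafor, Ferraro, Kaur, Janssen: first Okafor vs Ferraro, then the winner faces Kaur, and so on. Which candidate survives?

Round 1: Okafor vs Ferraro — 3–8, Ferraro advances.
Round 2: Ferraro vs Kaur — 0–11, Kaur advances.
Round 3: Kaur vs Janssen — 6–5, Kaur advances.
Kaur survives the agenda.

Kaur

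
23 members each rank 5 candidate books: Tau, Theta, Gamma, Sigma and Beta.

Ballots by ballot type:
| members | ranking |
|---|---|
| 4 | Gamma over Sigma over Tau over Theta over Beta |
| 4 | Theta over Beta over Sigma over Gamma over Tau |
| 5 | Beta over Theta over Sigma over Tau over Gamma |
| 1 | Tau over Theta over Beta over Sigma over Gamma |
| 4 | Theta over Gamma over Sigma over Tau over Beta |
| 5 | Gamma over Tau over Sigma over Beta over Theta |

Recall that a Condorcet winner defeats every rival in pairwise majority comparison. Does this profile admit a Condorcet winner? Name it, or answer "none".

Pairwise majorities:
Tau vs Theta: 4+1+5 = 10 for Tau, 13 for Theta — Theta by 13–10.
Tau vs Gamma: Tau preferred on 5+1 = 6 ballots; Gamma wins 17–6.
Tau vs Sigma: Tau preferred on 1+5 = 6 ballots; Sigma wins 17–6.
Tau vs Beta: Tau wins 14–9.
Theta vs Gamma: Theta wins 14–9.
Theta vs Sigma: 4+5+1+4 = 14 for Theta, 9 for Sigma — Theta by 14–9.
Theta vs Beta: Theta, 13–10.
Gamma vs Sigma: Gamma, 13–10.
Gamma–Beta: Gamma 13–10.
Sigma vs Beta: 13 to 10, Sigma.
Theta wins every pairwise contest, so Theta is the Condorcet winner.

Theta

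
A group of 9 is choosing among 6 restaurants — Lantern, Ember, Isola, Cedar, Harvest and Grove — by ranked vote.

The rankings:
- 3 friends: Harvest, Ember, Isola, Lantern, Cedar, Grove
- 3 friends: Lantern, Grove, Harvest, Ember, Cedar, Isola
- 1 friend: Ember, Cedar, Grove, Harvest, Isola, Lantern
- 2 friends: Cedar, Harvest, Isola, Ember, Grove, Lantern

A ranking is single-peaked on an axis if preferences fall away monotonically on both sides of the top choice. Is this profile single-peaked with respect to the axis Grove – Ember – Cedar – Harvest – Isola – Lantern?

no

Axis positions: Grove=1, Ember=2, Cedar=3, Harvest=4, Isola=5, Lantern=6.
Faction 1: ranking walks positions 4-2-5-6-3-1; Ember is ranked above Cedar even though Cedar lies between Ember and the peak Harvest on the axis — preferences dip and rise again. Not single-peaked.
Faction 2: ranking walks positions 6-1-4-2-3-5; Grove is ranked above Isola even though Isola lies between Grove and the peak Lantern on the axis — preferences dip and rise again. Not single-peaked.
Faction 3 (peak Ember at position 2): ranking walks positions 2-3-1-4-5-6, expanding outward from the peak — single-peaked.
Faction 4 (peak Cedar at position 3): ranking walks positions 3-4-5-2-1-6, expanding outward from the peak — single-peaked.
Faction 1 violates single-peakedness, so the profile is not single-peaked on this axis.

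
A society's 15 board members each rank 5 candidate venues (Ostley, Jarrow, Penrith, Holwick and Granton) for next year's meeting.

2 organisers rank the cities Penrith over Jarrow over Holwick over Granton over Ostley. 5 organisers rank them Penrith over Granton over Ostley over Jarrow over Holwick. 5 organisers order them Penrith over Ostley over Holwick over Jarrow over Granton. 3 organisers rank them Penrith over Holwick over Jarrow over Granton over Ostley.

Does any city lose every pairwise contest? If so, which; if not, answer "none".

Pairwise majorities:
Ostley vs Jarrow: Ostley is ranked higher on 5+5 = 10 ballots, Jarrow on 5. Ostley wins 10–5.
Ostley–Penrith: Penrith 15–0.
Ostley vs Holwick: Ostley preferred on 5+5 = 10 ballots; Ostley wins 10–5.
Ostley–Granton: Granton 10–5.
Jarrow vs Penrith: 0 to 15, Penrith.
Jarrow vs Holwick: Jarrow preferred on 2+5 = 7 ballots; Holwick wins 8–7.
Jarrow vs Granton: Jarrow is ranked higher on 2+5+3 = 10 ballots, Granton on 5. Jarrow wins 10–5.
Penrith vs Holwick: 15 to 0, Penrith.
Penrith vs Granton: Penrith wins 15–0.
Holwick–Granton: Holwick 10–5.
Each city has at least one pairwise win (Ostley beats Jarrow; Jarrow beats Granton; Penrith beats Ostley; Holwick beats Jarrow; Granton beats Ostley) — no Condorcet loser.

none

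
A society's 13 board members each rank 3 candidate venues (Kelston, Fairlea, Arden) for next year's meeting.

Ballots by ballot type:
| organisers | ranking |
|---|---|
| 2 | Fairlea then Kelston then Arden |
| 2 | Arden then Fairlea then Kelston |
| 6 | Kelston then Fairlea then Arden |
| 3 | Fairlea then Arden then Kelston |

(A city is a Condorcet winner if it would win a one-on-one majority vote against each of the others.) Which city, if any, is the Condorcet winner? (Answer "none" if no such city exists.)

Check each pair by majority over 13 ballots:
Kelston vs Fairlea: 6 to 7, Fairlea.
Kelston vs Arden: Kelston is ranked higher on 2+6 = 8 ballots, Arden on 5. Kelston wins 8–5.
Fairlea vs Arden: Fairlea preferred on 2+6+3 = 11 ballots; Fairlea wins 11–2.
Fairlea beats each of Kelston, Arden — Fairlea is the Condorcet winner.

Fairlea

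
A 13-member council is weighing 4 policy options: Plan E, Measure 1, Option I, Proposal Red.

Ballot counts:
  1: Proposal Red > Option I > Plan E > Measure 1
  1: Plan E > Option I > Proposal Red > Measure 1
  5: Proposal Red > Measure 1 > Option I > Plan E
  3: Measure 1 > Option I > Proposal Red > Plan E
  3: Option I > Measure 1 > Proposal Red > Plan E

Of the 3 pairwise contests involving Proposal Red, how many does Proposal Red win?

Proposal Red against each rival (13 council members):
Proposal Red vs Plan E: 12 to 1, Proposal Red.
Proposal Red–Measure 1: Proposal Red 7–6.
Proposal Red vs Option I: Option I wins 7–6.
Proposal Red beats Plan E, Measure 1; loses to Option I — 2 pairwise wins.

2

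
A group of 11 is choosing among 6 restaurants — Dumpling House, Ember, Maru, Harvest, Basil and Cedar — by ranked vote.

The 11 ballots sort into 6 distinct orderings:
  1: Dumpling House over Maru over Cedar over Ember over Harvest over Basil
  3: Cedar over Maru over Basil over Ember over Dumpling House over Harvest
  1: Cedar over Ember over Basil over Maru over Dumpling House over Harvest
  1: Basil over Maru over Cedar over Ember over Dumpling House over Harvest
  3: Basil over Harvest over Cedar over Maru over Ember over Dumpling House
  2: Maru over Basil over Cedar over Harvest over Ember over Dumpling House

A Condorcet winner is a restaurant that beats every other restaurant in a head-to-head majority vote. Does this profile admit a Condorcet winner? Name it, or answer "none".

Head-to-head results (11 friends):
Dumpling House vs Ember: Dumpling House is ranked higher on 1 ballot, Ember on 10. Ember wins 10–1.
Dumpling House vs Maru: Dumpling House is ranked higher on 1 ballot, Maru on 10. Maru wins 10–1.
Dumpling House vs Harvest: 6 to 5, Dumpling House.
Dumpling House vs Basil: 1 to 10, Basil.
Dumpling House vs Cedar: Dumpling House preferred on 1 ballot; Cedar wins 10–1.
Ember vs Maru: Ember is ranked higher on 1 ballot, Maru on 10. Maru wins 10–1.
Ember vs Harvest: Ember is ranked higher on 1+3+1+1 = 6 ballots, Harvest on 5. Ember wins 6–5.
Ember vs Basil: Ember preferred on 1+1 = 2 ballots; Basil wins 9–2.
Ember vs Cedar: 0 for Ember, 11 for Cedar — Cedar by 11–0.
Maru vs Harvest: 1+3+1+1+2 = 8 for Maru, 3 for Harvest — Maru by 8–3.
Maru vs Basil: 1+3+2 = 6 for Maru, 5 for Basil — Maru by 6–5.
Maru vs Cedar: 4 to 7, Cedar.
Harvest vs Basil: Harvest preferred on 1 ballot; Basil wins 10–1.
Harvest vs Cedar: 3 to 8, Cedar.
Basil vs Cedar: Basil is ranked higher on 1+3+2 = 6 ballots, Cedar on 5. Basil wins 6–5.
Every restaurant loses at least once (Dumpling House loses to Ember; Ember loses to Maru; Maru loses to Cedar; Harvest loses to Dumpling House; Basil loses to Maru; Cedar loses to Basil). The majority relation contains the cycle Maru beats Basil beats Cedar beats Maru, so there is no Condorcet winner.

none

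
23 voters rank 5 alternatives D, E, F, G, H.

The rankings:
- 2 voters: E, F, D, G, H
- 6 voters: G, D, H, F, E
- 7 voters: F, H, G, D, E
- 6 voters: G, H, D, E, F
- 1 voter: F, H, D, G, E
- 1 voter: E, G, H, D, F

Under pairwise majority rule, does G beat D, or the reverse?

G

Ballots ranking G above D: 6 + 7 + 6 + 1 = 20.
Ballots ranking D above G: 23 − 20 = 3.
G wins the head-to-head 20–3.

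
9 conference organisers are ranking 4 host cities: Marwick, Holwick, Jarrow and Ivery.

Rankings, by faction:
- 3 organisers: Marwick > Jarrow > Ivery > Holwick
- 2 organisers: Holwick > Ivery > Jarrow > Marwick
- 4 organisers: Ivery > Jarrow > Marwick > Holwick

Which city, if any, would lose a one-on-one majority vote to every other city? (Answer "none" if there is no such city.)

Holwick

Pairwise majorities:
Marwick vs Holwick: Marwick wins 7–2.
Marwick vs Jarrow: Marwick is ranked higher on 3 ballots, Jarrow on 6. Jarrow wins 6–3.
Marwick vs Ivery: Ivery, 6–3.
Holwick vs Jarrow: Holwick preferred on 2 ballots; Jarrow wins 7–2.
Holwick–Ivery: Ivery 7–2.
Jarrow vs Ivery: Jarrow is ranked higher on 3 ballots, Ivery on 6. Ivery wins 6–3.
Holwick is beaten in every head-to-head and is the Condorcet loser.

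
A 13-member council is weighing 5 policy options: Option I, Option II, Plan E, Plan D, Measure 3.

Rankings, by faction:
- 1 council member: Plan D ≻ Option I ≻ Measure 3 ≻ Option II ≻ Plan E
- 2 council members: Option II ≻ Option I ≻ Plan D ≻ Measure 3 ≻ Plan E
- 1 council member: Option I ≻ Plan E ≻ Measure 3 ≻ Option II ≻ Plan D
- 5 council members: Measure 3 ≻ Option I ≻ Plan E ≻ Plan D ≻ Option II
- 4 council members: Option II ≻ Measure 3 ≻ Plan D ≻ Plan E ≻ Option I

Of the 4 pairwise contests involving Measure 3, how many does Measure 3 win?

Measure 3 against each rival (13 council members):
Measure 3 vs Option I: Measure 3, 9–4.
Measure 3–Option II: Measure 3 7–6.
Measure 3 vs Plan E: Measure 3, 12–1.
Measure 3 vs Plan D: Measure 3 is ranked higher on 1+5+4 = 10 ballots, Plan D on 3. Measure 3 wins 10–3.
Measure 3 beats Option I, Option II, Plan E, Plan D — 4 pairwise wins.

4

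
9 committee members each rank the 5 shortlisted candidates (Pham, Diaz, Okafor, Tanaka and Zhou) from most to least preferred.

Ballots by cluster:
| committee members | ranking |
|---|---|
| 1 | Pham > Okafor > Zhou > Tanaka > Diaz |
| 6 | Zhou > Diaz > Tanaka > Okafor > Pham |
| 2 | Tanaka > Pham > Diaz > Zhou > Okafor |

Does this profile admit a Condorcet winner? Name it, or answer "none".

Pairwise majorities:
Pham–Diaz: Diaz 6–3.
Pham vs Okafor: Okafor wins 6–3.
Pham–Tanaka: Tanaka 8–1.
Pham vs Zhou: Zhou, 6–3.
Diaz vs Okafor: Diaz wins 8–1.
Diaz vs Tanaka: Diaz, 6–3.
Diaz vs Zhou: Zhou, 7–2.
Okafor–Tanaka: Tanaka 8–1.
Okafor vs Zhou: Zhou wins 8–1.
Tanaka vs Zhou: Zhou wins 7–2.
Only Zhou has no losses; Zhou is the Condorcet winner.

Zhou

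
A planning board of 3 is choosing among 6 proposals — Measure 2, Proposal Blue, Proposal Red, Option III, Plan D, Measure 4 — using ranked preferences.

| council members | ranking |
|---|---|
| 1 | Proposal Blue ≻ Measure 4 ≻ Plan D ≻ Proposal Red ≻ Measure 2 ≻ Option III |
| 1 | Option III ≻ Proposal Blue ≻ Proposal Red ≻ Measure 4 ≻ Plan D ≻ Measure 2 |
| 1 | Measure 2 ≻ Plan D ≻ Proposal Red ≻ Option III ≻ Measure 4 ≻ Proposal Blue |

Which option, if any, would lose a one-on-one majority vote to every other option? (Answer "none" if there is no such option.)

Pairwise majorities:
Measure 2 vs Proposal Blue: 1 for Measure 2, 2 for Proposal Blue — Proposal Blue by 2–1.
Measure 2–Proposal Red: Proposal Red 2–1.
Measure 2 vs Option III: Measure 2 preferred on 1+1 = 2 ballots; Measure 2 wins 2–1.
Measure 2 vs Plan D: Plan D, 2–1.
Measure 2 vs Measure 4: 1 for Measure 2, 2 for Measure 4 — Measure 4 by 2–1.
Proposal Blue–Proposal Red: Proposal Blue 2–1.
Proposal Blue–Option III: Option III 2–1.
Proposal Blue–Plan D: Proposal Blue 2–1.
Proposal Blue–Measure 4: Proposal Blue 2–1.
Proposal Red vs Option III: 1+1 = 2 for Proposal Red, 1 for Option III — Proposal Red by 2–1.
Proposal Red–Plan D: Plan D 2–1.
Proposal Red vs Measure 4: Proposal Red preferred on 1+1 = 2 ballots; Proposal Red wins 2–1.
Option III vs Plan D: Plan D, 2–1.
Option III vs Measure 4: Option III preferred on 1+1 = 2 ballots; Option III wins 2–1.
Plan D vs Measure 4: Plan D is ranked higher on 1 ballot, Measure 4 on 2. Measure 4 wins 2–1.
Every option wins at least one matchup (Measure 2 beats Option III; Proposal Blue beats Measure 2; Proposal Red beats Measure 2; Option III beats Proposal Blue; Plan D beats Measure 2; Measure 4 beats Measure 2), so there is no Condorcet loser.

none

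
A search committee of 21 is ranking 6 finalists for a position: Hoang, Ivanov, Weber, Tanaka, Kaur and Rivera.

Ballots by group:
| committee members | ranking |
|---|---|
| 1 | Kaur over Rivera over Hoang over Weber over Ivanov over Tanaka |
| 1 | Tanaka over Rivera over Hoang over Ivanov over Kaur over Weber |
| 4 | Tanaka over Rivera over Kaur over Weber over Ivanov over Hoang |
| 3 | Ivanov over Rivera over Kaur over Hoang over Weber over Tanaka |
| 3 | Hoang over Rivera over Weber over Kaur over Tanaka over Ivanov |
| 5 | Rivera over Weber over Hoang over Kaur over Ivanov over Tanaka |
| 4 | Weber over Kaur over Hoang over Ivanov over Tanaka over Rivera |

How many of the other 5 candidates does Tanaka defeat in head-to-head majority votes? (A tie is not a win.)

Tanaka against each rival (21 committee members):
Tanaka vs Hoang: Tanaka is ranked higher on 1+4 = 5 ballots, Hoang on 16. Hoang wins 16–5.
Tanaka vs Ivanov: 8 to 13, Ivanov.
Tanaka–Weber: Weber 16–5.
Tanaka vs Kaur: 1+4 = 5 for Tanaka, 16 for Kaur — Kaur by 16–5.
Tanaka vs Rivera: Rivera wins 12–9.
Tanaka beats no one; loses to Hoang, Ivanov, Weber, Kaur, Rivera — 0 pairwise wins.

0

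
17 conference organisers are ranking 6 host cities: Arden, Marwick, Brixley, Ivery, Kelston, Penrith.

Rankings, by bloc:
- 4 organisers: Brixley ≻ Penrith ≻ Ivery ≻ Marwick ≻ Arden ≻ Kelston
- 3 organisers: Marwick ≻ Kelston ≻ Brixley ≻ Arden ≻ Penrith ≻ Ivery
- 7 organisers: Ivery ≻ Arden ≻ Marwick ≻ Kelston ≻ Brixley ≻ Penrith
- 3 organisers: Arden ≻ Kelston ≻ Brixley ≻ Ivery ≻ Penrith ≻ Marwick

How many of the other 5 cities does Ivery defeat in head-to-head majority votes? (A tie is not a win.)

4

Ivery against each rival (17 organisers):
Ivery–Arden: Ivery 11–6.
Ivery vs Marwick: 14 to 3, Ivery.
Ivery vs Brixley: Brixley wins 10–7.
Ivery vs Kelston: Ivery, 11–6.
Ivery vs Penrith: 10 to 7, Ivery.
Ivery beats Arden, Marwick, Kelston, Penrith; loses to Brixley — 4 pairwise wins.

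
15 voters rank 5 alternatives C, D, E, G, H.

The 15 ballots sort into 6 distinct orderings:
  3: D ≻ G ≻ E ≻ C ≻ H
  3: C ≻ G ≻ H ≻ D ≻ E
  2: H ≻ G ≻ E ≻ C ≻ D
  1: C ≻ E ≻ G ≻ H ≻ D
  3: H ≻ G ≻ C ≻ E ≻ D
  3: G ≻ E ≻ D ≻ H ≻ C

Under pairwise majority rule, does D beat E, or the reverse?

E

Ballots ranking D above E: 3 + 3 = 6.
Ballots ranking E above D: 15 − 6 = 9.
E wins the head-to-head 9–6.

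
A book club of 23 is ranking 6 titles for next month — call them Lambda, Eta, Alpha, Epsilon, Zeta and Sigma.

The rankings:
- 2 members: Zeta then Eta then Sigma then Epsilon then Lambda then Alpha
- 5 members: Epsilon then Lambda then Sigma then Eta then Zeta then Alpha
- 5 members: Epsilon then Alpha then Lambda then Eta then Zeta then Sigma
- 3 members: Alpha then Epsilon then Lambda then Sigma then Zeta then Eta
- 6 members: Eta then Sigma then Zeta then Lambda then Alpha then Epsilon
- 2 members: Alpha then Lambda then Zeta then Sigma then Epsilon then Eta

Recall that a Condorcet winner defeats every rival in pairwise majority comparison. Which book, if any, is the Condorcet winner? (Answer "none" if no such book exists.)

Check each pair by majority over 23 ballots:
Lambda vs Eta: Lambda preferred on 5+5+3+2 = 15 ballots; Lambda wins 15–8.
Lambda vs Alpha: 13 to 10, Lambda.
Lambda vs Epsilon: Lambda preferred on 6+2 = 8 ballots; Epsilon wins 15–8.
Lambda vs Zeta: 15 to 8, Lambda.
Lambda vs Sigma: 15 to 8, Lambda.
Eta vs Alpha: Eta preferred on 2+5+6 = 13 ballots; Eta wins 13–10.
Eta vs Epsilon: Eta is ranked higher on 2+6 = 8 ballots, Epsilon on 15. Epsilon wins 15–8.
Eta vs Zeta: Eta is ranked higher on 5+5+6 = 16 ballots, Zeta on 7. Eta wins 16–7.
Eta vs Sigma: 2+5+6 = 13 for Eta, 10 for Sigma — Eta by 13–10.
Alpha vs Epsilon: Alpha preferred on 3+6+2 = 11 ballots; Epsilon wins 12–11.
Alpha vs Zeta: 10 to 13, Zeta.
Alpha vs Sigma: 10 to 13, Sigma.
Epsilon vs Zeta: Epsilon preferred on 5+5+3 = 13 ballots; Epsilon wins 13–10.
Epsilon vs Sigma: 13 to 10, Epsilon.
Zeta vs Sigma: 2+5+2 = 9 for Zeta, 14 for Sigma — Sigma by 14–9.
Epsilon defeats every rival head-to-head and is the Condorcet winner.

Epsilon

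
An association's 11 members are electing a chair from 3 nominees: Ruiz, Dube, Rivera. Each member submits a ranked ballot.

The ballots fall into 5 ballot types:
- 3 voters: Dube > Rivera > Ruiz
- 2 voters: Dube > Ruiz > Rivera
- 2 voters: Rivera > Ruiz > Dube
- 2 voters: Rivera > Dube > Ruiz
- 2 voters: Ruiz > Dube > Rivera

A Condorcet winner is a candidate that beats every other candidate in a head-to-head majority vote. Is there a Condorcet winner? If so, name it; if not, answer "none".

Dube

Check each pair by majority over 11 ballots:
Ruiz–Dube: Dube 7–4.
Ruiz vs Rivera: Rivera wins 7–4.
Dube vs Rivera: Dube, 7–4.
Dube defeats every rival head-to-head and is the Condorcet winner.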